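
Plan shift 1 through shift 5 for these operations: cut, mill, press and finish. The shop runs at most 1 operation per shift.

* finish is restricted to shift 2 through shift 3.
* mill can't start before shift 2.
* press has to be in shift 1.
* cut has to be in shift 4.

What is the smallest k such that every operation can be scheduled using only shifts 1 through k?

4

With at most 1 per shift and 4 operations, at least 4 shifts are needed.
cut can't be placed before shift 4, so the schedule must run through at least shift 4.
4 works (last occupied shift: shift 4): for example cut=shift 4; mill=shift 3; press=shift 1; finish=shift 2.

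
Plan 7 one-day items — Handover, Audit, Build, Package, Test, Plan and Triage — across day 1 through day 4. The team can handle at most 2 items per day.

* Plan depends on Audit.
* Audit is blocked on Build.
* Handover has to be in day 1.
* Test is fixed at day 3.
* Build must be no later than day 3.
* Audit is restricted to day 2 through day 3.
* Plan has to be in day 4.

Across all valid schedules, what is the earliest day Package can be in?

day 1

Package at day 1 is achievable: Plan in day 4, Audit in day 3, Build in day 2, Package in day 1, Handover in day 1, Test in day 3, Triage in day 2.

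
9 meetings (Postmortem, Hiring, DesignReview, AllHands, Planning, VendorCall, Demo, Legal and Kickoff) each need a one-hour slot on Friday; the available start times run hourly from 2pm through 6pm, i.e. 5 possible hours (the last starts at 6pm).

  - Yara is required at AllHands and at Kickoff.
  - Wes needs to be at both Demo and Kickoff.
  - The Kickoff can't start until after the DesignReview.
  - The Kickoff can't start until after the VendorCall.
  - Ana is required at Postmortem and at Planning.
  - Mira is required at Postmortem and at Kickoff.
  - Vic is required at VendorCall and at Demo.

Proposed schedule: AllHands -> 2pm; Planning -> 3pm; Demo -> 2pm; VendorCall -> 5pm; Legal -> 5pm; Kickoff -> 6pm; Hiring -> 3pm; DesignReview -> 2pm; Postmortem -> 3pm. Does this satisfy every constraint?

Vic is required at VendorCall and at Demo — holds.
Mira is required at Postmortem and at Kickoff — holds.
The Kickoff can't start until after the DesignReview — holds.
The Kickoff can't start until after the VendorCall — holds.
Wes needs to be at both Demo and Kickoff — holds.
Yara is required at AllHands and at Kickoff — holds.
Ana is required at Postmortem and at Planning — violated.

No — it violates: Ana is required at Postmortem and at Planning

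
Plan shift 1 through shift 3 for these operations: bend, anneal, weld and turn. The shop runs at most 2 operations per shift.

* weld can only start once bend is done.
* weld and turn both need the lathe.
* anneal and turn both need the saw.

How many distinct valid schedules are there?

Splitting on bend: it can be shift 1 (8), shift 2 (4). Listing each branch's schedules as (anneal, weld, turn) by shift number:
bend=shift 1: (1,2,3) (1,3,2) (2,2,1) (2,2,3) (2,3,1) (3,2,1) (3,3,1) (3,3,2) — 8.
bend=shift 2: (1,3,2) (2,3,1) (3,3,1) (3,3,2) — 4.
Summing: 8 + 4 = 12.

12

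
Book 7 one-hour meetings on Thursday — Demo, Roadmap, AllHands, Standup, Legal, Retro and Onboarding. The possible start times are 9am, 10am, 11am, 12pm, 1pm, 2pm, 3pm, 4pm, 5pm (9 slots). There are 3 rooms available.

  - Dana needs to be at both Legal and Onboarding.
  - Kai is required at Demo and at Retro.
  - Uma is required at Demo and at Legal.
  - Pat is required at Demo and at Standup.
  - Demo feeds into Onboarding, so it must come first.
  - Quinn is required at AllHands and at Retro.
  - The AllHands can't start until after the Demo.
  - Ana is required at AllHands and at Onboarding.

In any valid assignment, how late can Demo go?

3pm

Downstream work caps Demo at 4pm.
Demo at 3pm is achievable: Standup=9am, Retro=10am, Legal=9am, Roadmap=9am, AllHands=4pm, Demo=3pm, Onboarding=5pm.
Nothing later works — the conflict and capacity constraints rule out every slot after 3pm.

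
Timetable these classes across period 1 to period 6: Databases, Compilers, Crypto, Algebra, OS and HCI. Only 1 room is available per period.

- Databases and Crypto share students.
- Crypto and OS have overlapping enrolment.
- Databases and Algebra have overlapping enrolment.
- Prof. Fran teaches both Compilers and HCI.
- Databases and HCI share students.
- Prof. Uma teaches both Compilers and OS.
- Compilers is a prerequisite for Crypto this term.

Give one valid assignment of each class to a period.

Compilers in period 1, Algebra in period 4, OS in period 5, Databases in period 3, Crypto in period 2, HCI in period 6

Checking: Compilers(period 1) before Crypto(period 2); Compilers(period 1) != OS(period 5); Databases(period 3) != HCI(period 6); Crypto(period 2) != OS(period 5); Compilers(period 1) != HCI(period 6); Databases(period 3) != Crypto(period 2); Databases(period 3) != Algebra(period 4); max 1 per period (cap 1).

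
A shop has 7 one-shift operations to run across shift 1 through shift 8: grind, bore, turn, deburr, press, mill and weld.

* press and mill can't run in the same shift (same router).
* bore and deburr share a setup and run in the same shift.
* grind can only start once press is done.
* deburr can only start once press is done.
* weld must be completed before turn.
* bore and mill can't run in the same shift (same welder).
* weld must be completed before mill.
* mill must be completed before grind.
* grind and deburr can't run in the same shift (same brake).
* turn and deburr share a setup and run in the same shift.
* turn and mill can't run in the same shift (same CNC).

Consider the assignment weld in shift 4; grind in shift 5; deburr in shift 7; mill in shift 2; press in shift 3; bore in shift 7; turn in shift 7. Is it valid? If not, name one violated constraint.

grind and deburr can't run in the same shift (same brake) — holds.
press and mill can't run in the same shift (same router) — holds.
grind can only start once press is done — holds.
turn and deburr share a setup and run in the same shift — holds.
bore and mill can't run in the same shift (same welder) — holds.
weld must be completed before turn — holds.
deburr can only start once press is done — holds.
weld must be completed before mill — violated.
turn and mill can't run in the same shift (same CNC) — holds.
bore and deburr share a setup and run in the same shift — holds.
mill must be completed before grind — holds.

Invalid. weld must be completed before mill.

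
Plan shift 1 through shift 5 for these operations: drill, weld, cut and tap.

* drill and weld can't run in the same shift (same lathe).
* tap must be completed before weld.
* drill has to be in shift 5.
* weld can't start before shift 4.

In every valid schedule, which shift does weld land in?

weld's window is shift 4–shift 5.
drill is fixed at shift 5, and weld can't share a shift with drill.
So weld must be shift 4.

shift 4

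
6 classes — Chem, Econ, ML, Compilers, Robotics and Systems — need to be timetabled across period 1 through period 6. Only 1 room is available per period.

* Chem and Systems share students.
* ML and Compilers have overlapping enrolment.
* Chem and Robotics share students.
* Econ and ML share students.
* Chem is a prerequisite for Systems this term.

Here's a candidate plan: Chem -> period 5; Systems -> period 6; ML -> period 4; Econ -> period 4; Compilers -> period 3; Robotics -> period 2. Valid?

Chem and Systems share students — holds.
Econ and ML share students — violated.
Chem is a prerequisite for Systems this term — holds.
Only 1 room is available per period — violated.
Chem and Robotics share students — holds.
ML and Compilers have overlapping enrolment — holds.

No — it violates: Econ and ML share students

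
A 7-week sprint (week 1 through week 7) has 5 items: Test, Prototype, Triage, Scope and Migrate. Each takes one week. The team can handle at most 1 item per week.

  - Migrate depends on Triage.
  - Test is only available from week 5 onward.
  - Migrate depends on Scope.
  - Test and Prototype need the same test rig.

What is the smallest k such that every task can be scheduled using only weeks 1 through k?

5

The precedence chain requires at least 2 distinct weeks.
With at most 1 per week and 5 tasks, at least 5 weeks are needed.
Test can't be placed before week 5, so the schedule must run through at least week 5.
5 works (last occupied week: week 5): for example Migrate in week 3, Prototype in week 4, Scope in week 2, Triage in week 1, Test in week 5.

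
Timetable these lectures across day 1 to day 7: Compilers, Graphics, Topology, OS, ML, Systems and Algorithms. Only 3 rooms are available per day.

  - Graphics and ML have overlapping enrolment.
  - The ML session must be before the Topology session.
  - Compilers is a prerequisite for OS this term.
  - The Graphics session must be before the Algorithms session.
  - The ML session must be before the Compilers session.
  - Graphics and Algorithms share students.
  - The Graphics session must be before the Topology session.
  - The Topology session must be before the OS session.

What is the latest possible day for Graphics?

day 5

Downstream work caps Graphics at day 5.
Graphics at day 5 is achievable: Compilers -> day 2, Graphics -> day 5, Systems -> day 1, OS -> day 7, ML -> day 1, Algorithms -> day 6, Topology -> day 6.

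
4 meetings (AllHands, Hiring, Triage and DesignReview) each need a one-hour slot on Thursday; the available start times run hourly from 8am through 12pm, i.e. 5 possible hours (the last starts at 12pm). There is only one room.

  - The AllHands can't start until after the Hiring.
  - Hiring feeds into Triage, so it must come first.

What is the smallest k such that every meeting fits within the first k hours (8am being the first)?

4

The precedence chain requires at least 2 distinct hours.
With at most 1 per hour and 4 meetings, at least 4 hours are needed.
4 works (last occupied hour: 11am): for example DesignReview -> 11am; Hiring -> 8am; AllHands -> 9am; Triage -> 10am.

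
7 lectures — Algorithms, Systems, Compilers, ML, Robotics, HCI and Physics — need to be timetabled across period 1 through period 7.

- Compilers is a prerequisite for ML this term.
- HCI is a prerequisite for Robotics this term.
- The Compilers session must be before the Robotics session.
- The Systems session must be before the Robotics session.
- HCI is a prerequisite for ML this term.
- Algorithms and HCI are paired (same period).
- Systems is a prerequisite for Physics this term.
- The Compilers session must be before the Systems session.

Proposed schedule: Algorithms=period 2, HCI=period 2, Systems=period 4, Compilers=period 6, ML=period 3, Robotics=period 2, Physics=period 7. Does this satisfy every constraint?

HCI is a prerequisite for ML this term — holds.
Systems is a prerequisite for Physics this term — holds.
HCI is a prerequisite for Robotics this term — violated.
The Systems session must be before the Robotics session — violated.
The Compilers session must be before the Systems session — violated.
Algorithms and HCI are paired (same period) — holds.
The Compilers session must be before the Robotics session — violated.
Compilers is a prerequisite for ML this term — violated.

No. The Compilers session must be before the Robotics session is not satisfied.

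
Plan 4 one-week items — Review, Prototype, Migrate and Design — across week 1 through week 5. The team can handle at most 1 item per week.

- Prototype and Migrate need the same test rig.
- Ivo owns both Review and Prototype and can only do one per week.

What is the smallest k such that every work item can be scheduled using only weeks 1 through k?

With at most 1 per week and 4 work items, at least 4 weeks are needed.
4 works (last occupied week: week 4): for example Migrate -> week 3, Prototype -> week 2, Review -> week 1, Design -> week 4.

4 weeks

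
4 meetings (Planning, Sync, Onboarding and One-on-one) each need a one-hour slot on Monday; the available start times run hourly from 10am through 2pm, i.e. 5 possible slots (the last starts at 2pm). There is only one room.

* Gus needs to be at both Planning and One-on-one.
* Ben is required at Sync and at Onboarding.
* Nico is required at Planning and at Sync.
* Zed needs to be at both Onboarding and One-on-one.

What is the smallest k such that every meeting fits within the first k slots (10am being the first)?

4

With at most 1 per slot and 4 meetings, at least 4 slots are needed.
4 works (last occupied slot: 1pm): for example Onboarding=12pm, One-on-one=1pm, Planning=10am, Sync=11am.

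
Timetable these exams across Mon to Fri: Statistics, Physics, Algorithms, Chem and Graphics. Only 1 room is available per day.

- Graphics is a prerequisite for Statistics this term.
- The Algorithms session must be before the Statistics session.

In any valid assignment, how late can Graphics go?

Downstream work caps Graphics at Thu.
Graphics at Thu is achievable: Graphics -> Thu, Chem -> Wed, Physics -> Tue, Statistics -> Fri, Algorithms -> Mon.

Thu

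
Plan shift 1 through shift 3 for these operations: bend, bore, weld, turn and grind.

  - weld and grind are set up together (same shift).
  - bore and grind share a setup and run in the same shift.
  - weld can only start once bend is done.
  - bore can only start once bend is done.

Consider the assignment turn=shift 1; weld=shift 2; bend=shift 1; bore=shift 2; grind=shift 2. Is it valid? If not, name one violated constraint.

weld and grind are set up together (same shift) — holds.
bore can only start once bend is done — holds.
weld can only start once bend is done — holds.
bore and grind share a setup and run in the same shift — holds.

Valid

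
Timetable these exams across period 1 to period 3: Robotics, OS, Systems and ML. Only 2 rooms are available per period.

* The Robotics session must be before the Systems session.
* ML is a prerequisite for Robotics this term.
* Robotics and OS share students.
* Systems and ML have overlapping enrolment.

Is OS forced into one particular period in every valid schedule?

OS can be period 1 (e.g. OS in period 1, Robotics in period 2, ML in period 1, Systems in period 3) or period 3 (e.g. ML -> period 1, OS -> period 3, Systems -> period 3, Robotics -> period 2).

No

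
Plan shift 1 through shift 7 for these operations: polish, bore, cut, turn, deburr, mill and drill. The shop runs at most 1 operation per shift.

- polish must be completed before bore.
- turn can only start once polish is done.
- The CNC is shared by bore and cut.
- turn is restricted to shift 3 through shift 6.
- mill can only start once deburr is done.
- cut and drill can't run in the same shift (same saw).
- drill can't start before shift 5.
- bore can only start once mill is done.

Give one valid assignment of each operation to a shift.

mill=shift 4, deburr=shift 2, turn=shift 3, polish=shift 1, cut=shift 7, bore=shift 6, drill=shift 5

Checking: polish(shift 1) before bore(shift 6); deburr(shift 2) before mill(shift 4); polish(shift 1) before turn(shift 3); mill(shift 4) before bore(shift 6); cut(shift 7) != drill(shift 5); bore(shift 6) != cut(shift 7); drill=shift 5 in [shift 5,shift 7]; turn=shift 3 in [shift 3,shift 6]; max 1 per shift (cap 1).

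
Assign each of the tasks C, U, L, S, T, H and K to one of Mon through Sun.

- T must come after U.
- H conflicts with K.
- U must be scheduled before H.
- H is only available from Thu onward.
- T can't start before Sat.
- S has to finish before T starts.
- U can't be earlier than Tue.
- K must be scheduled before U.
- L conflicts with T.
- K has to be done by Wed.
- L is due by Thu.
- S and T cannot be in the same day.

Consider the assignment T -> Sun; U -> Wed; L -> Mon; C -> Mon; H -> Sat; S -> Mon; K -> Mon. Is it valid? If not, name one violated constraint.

Valid

K has to be done by Wed — holds.
U can't be earlier than Tue — holds.
K must be scheduled before U — holds.
S has to finish before T starts — holds.
T must come after U — holds.
H is only available from Thu onward — holds.
U must be scheduled before H — holds.
L is due by Thu — holds.
H conflicts with K — holds.
T can't start before Sat — holds.
S and T cannot be in the same day — holds.
L conflicts with T — holds.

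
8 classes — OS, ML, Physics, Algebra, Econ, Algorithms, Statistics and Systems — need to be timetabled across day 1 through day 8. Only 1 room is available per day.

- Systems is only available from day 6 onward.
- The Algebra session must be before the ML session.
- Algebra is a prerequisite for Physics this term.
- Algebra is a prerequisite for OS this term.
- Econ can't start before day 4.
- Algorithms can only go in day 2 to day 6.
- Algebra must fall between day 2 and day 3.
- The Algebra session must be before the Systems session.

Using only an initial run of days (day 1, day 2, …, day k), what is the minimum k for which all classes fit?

8

The precedence chain requires at least 2 distinct days.
With at most 1 per day and 8 classes, at least 8 days are needed.
Systems can't be placed before day 6, so the schedule must run through at least day 6.
8 works (last occupied day: day 8): for example ML=day 7, Econ=day 4, Physics=day 8, Systems=day 6, Algebra=day 2, Algorithms=day 3, OS=day 5, Statistics=day 1.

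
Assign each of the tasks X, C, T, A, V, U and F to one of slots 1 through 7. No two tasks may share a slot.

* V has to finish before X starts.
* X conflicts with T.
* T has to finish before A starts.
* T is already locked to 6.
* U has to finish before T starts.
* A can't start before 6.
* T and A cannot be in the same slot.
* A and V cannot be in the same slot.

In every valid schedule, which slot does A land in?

A's window is 6–7.
T is fixed at 6, and A can't share a slot with T.
So A must be 7.

7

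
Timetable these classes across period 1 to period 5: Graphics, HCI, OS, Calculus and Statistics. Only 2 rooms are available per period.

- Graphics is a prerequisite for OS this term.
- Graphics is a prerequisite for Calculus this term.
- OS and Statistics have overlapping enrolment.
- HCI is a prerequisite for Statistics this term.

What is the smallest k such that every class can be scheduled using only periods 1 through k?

The precedence chain requires at least 2 distinct periods.
With at most 2 per period and 5 classes, at least 3 periods are needed.
3 works (last occupied period: period 3): for example Graphics=period 1, Calculus=period 2, Statistics=period 3, HCI=period 1, OS=period 2.

3 periods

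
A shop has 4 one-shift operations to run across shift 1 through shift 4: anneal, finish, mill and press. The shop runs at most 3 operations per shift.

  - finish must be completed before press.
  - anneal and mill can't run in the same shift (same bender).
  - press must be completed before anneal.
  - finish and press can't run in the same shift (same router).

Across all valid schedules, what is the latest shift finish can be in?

shift 2

Downstream work caps finish at shift 2.
finish at shift 2 is achievable: anneal -> shift 4, finish -> shift 2, mill -> shift 1, press -> shift 3.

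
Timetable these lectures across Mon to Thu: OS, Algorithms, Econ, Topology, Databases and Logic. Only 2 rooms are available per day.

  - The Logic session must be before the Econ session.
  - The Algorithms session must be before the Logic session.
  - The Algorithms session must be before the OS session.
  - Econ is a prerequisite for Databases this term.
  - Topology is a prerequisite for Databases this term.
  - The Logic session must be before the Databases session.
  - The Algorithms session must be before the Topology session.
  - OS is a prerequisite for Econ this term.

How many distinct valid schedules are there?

Enumerating: OS in Tue; Topology in Wed; Econ in Wed; Databases in Thu; Algorithms in Mon; Logic in Tue.

1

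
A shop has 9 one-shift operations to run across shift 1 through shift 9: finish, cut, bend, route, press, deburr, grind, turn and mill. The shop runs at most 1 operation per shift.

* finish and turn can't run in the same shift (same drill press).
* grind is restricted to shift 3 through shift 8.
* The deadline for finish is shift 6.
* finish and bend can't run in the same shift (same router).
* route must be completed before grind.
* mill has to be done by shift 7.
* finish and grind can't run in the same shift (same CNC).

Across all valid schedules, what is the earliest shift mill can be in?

shift 1

Mill's own window allows nothing later than shift 7.
mill at shift 1 is achievable: route=shift 2; cut=shift 5; turn=shift 9; mill=shift 1; grind=shift 3; bend=shift 6; finish=shift 4; press=shift 7; deburr=shift 8.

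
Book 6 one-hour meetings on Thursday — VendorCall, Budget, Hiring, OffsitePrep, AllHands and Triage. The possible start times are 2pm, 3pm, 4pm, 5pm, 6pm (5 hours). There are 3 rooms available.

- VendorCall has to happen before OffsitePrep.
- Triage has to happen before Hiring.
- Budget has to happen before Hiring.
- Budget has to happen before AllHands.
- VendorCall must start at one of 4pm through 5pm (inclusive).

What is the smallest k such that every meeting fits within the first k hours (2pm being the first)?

4

The precedence chain requires at least 2 distinct hours.
With at most 3 per hour and 6 meetings, at least 2 hours are needed.
Propagating the time windows through the other constraints, OffsitePrep can't land before 5pm — that is hour 4 counting from 2pm — so the schedule must run through at least 4 hours.
4 works (last occupied hour: 5pm): for example Hiring -> 3pm, OffsitePrep -> 5pm, VendorCall -> 4pm, Budget -> 2pm, AllHands -> 3pm, Triage -> 2pm.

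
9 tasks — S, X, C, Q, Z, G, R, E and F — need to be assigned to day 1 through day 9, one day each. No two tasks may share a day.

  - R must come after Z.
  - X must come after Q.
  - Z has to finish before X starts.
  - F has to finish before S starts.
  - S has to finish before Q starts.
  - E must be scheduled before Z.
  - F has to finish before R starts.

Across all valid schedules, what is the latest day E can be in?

Downstream work caps E at day 7.
E at day 6 is achievable: G=day 5; S=day 2; Z=day 7; Q=day 3; F=day 1; C=day 4; E=day 6; X=day 8; R=day 9.
Nothing later works — the capacity limit rule out every day after day 6.

day 6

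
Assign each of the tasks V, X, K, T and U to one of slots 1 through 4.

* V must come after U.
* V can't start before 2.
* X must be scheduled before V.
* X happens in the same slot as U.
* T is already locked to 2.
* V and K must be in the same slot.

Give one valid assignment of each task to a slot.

T -> 2; K -> 2; X -> 1; V -> 2; U -> 1

Checking: X(1) before V(2); U(1) before V(2); X = U = 1; V = K = 2; V=2 in [2,4]; T=2 in [2,2].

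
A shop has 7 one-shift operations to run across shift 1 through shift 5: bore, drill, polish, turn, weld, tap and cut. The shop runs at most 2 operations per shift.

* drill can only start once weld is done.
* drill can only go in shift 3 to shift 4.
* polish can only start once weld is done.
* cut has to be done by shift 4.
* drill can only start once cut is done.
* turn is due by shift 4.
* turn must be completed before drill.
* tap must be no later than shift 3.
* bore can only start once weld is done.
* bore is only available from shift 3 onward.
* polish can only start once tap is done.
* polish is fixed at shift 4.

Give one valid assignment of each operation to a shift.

bore=shift 3, turn=shift 1, drill=shift 3, weld=shift 2, cut=shift 2, polish=shift 4, tap=shift 1

Checking: weld(shift 2) before bore(shift 3); tap(shift 1) before polish(shift 4); weld(shift 2) before drill(shift 3); turn(shift 1) before drill(shift 3); cut(shift 2) before drill(shift 3); weld(shift 2) before polish(shift 4); cut=shift 2 in [shift 1,shift 4]; bore=shift 3 in [shift 3,shift 5]; polish=shift 4 in [shift 4,shift 4]; drill=shift 3 in [shift 3,shift 4]; tap=shift 1 in [shift 1,shift 3]; turn=shift 1 in [shift 1,shift 4]; max 2 per shift (cap 2).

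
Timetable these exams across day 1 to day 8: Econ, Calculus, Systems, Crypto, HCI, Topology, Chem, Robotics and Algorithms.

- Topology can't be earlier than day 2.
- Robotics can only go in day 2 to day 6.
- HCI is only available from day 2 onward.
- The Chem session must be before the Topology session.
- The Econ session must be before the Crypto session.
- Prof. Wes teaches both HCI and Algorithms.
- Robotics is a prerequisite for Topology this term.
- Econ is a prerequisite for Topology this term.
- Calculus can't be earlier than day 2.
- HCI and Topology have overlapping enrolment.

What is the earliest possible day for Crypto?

day 2

Precedence pushes Crypto to at least day 2.
Crypto at day 2 is achievable: Systems -> day 1, Econ -> day 1, Calculus -> day 2, Chem -> day 1, Algorithms -> day 1, Crypto -> day 2, Robotics -> day 2, HCI -> day 2, Topology -> day 3.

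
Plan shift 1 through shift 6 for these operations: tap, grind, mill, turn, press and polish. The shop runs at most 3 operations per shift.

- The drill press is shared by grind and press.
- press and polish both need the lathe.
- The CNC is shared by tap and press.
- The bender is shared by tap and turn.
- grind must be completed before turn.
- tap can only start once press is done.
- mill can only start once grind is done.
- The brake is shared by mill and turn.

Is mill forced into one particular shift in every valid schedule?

mill can be shift 2 (e.g. mill in shift 2, tap in shift 3, turn in shift 4, polish in shift 1, press in shift 2, grind in shift 1) or shift 3 (e.g. polish in shift 1, mill in shift 3, grind in shift 1, press in shift 2, tap in shift 3, turn in shift 2).

No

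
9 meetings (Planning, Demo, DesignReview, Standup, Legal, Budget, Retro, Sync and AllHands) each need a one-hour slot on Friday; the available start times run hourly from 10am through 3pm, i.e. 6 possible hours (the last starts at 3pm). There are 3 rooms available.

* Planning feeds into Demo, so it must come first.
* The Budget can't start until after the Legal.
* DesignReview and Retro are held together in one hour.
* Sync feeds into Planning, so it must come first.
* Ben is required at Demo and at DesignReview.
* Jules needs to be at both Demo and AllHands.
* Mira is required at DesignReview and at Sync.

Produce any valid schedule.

DesignReview=1pm; Legal=10am; Demo=12pm; AllHands=11am; Standup=10am; Planning=11am; Sync=10am; Retro=1pm; Budget=11am

Checking: Sync(10am) before Planning(11am); Planning(11am) before Demo(12pm); Legal(10am) before Budget(11am); Demo(12pm) != DesignReview(1pm); DesignReview(1pm) != Sync(10am); Demo(12pm) != AllHands(11am); DesignReview = Retro = 1pm; max 3 per hour (cap 3).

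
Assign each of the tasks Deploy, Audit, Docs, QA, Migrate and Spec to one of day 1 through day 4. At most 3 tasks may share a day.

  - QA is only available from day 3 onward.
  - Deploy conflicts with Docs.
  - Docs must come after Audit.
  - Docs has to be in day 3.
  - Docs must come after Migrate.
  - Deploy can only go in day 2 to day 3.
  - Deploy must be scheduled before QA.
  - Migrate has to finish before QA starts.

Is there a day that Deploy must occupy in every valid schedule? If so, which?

Deploy's window is day 2–day 3.
Docs is fixed at day 3, and Deploy can't share a day with Docs.
So Deploy must be day 2.

day 2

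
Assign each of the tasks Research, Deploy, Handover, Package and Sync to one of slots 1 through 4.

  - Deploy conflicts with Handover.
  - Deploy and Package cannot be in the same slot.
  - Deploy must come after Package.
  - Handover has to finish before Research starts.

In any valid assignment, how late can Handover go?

Downstream work caps Handover at 3.
Handover at 3 is achievable: Handover -> 3, Research -> 4, Package -> 1, Deploy -> 2, Sync -> 1.

3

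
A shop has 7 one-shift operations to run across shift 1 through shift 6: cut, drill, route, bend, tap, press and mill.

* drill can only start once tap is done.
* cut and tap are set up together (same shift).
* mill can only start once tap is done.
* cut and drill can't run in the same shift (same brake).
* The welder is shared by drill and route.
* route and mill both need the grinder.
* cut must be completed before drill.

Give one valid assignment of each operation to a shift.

cut=shift 1, mill=shift 2, press=shift 1, drill=shift 2, route=shift 1, bend=shift 1, tap=shift 1

Checking: tap(shift 1) before mill(shift 2); tap(shift 1) before drill(shift 2); cut(shift 1) before drill(shift 2); drill(shift 2) != route(shift 1); route(shift 1) != mill(shift 2); cut(shift 1) != drill(shift 2); cut = tap = shift 1.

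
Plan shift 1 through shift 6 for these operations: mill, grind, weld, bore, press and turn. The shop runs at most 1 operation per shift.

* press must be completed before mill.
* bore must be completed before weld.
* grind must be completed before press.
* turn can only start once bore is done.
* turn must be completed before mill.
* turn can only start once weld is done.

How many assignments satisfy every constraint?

10

Splitting on grind: it can be shift 1 (4), shift 2 (3), shift 3 (2), shift 4 (1). Listing each branch's schedules as (mill, weld, bore, press, turn) by shift number:
grind=shift 1: (6,3,2,4,5) (6,3,2,5,4) (6,4,2,3,5) (6,4,3,2,5) — 4.
grind=shift 2: (6,3,1,4,5) (6,3,1,5,4) (6,4,1,3,5) — 3.
grind=shift 3: (6,2,1,4,5) (6,2,1,5,4) — 2.
grind=shift 4: (6,2,1,5,3) — 1.
Summing: 4 + 3 + 2 + 1 = 10.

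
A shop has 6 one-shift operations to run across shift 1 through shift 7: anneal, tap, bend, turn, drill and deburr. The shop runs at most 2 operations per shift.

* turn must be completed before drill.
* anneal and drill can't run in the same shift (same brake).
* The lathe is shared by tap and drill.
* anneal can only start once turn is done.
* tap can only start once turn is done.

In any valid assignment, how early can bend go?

bend at shift 1 is achievable: turn in shift 1, anneal in shift 2, drill in shift 3, bend in shift 1, deburr in shift 3, tap in shift 2.

shift 1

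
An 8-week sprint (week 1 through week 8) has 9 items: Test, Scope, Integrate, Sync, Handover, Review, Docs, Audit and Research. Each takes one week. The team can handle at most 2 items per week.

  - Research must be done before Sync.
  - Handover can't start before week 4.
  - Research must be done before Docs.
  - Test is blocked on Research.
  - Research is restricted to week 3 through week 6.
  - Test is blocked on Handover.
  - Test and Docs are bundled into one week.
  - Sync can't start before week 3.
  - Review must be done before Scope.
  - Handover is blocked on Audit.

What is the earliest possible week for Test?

week 5

Precedence pushes Test to at least week 5.
Test at week 5 is achievable: Test in week 5, Docs in week 5, Research in week 3, Audit in week 1, Sync in week 4, Review in week 1, Handover in week 4, Integrate in week 2, Scope in week 2.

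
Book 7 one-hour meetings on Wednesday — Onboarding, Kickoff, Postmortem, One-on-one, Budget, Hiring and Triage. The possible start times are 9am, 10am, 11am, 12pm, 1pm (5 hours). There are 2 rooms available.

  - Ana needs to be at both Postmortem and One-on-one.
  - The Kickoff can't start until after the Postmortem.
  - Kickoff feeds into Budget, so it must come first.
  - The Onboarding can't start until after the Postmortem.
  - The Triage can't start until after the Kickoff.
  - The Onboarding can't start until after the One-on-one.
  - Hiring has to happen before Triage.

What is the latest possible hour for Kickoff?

Precedence pushes Kickoff to at least 10am; downstream work caps Kickoff at 12pm.
Kickoff at 12pm is achievable: Kickoff in 12pm; Onboarding in 11am; Hiring in 9am; Postmortem in 9am; One-on-one in 10am; Budget in 1pm; Triage in 1pm.

12pm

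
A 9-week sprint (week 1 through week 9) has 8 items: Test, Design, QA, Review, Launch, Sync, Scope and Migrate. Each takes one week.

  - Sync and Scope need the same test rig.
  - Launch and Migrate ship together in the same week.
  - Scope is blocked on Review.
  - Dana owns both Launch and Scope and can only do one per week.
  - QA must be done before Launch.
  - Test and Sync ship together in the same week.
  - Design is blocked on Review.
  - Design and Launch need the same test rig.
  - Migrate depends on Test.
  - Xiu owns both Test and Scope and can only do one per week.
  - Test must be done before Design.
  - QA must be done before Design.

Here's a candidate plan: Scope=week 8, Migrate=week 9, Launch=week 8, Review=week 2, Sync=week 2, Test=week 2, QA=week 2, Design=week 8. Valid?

Migrate depends on Test — holds.
Dana owns both Launch and Scope and can only do one per week — violated.
Scope is blocked on Review — holds.
Launch and Migrate ship together in the same week — violated.
Test and Sync ship together in the same week — holds.
Xiu owns both Test and Scope and can only do one per week — holds.
QA must be done before Design — holds.
Design and Launch need the same test rig — violated.
Design is blocked on Review — holds.
Sync and Scope need the same test rig — holds.
QA must be done before Launch — holds.
Test must be done before Design — holds.

Invalid. Design and Launch need the same test rig.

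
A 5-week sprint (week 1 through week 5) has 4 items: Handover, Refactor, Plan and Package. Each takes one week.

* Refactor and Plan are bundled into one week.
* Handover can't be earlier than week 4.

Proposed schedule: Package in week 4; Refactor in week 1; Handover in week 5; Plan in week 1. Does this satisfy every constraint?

Yes

Handover can't be earlier than week 4 — holds.
Refactor and Plan are bundled into one week — holds.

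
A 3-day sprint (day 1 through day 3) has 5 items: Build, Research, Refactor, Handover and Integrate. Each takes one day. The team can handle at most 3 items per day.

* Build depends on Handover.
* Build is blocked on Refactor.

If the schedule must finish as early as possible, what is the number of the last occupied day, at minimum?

The precedence chain requires at least 2 distinct days.
With at most 3 per day and 5 work items, at least 2 days are needed.
2 works (last occupied day: day 2): for example Handover -> day 1, Build -> day 2, Integrate -> day 2, Research -> day 1, Refactor -> day 1.

2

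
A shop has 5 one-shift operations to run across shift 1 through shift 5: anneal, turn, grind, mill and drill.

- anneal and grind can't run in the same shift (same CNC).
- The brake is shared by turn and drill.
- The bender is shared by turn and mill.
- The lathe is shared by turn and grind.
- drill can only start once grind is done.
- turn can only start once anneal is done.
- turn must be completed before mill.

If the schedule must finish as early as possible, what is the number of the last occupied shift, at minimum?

shift 4

The precedence chain requires at least 3 distinct shifts.
Could 3 shifts be enough, i.e. nothing placed later than shift 3? No: drill must come after grind (at shift 1 or later) → {shift 2, shift 3}; grind must come before drill (at shift 3 or earlier) → {shift 1, shift 2}; turn must come after anneal (at shift 1 or later) → {shift 2, shift 3}; anneal must come before turn (at shift 3 or earlier) → {shift 1, shift 2}; mill must come after turn (at shift 2 or later) → {shift 3}; turn must come before mill (at shift 3 or earlier) → {shift 2}; grind can't share with turn (shift 2) → {shift 1}; anneal must come before turn (at shift 2 or earlier) → {shift 1}; grind can't share with anneal (shift 1) → nothing is left.
So 3 shifts is not enough.
4 works (last occupied shift: shift 4): for example mill=shift 3, turn=shift 2, anneal=shift 1, drill=shift 4, grind=shift 3.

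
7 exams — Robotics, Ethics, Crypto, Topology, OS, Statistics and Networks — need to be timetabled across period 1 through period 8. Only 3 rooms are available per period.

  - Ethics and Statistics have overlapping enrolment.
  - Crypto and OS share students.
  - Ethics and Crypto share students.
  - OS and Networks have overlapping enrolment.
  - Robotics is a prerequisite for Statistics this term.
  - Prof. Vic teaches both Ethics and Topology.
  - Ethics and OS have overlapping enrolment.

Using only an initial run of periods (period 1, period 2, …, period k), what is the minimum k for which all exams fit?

The precedence chain requires at least 2 distinct periods.
With at most 3 per period and 7 exams, at least 3 periods are needed.
3 works (last occupied period: period 3): for example Ethics -> period 1; OS -> period 3; Statistics -> period 2; Crypto -> period 2; Robotics -> period 1; Networks -> period 1; Topology -> period 2.

3 periods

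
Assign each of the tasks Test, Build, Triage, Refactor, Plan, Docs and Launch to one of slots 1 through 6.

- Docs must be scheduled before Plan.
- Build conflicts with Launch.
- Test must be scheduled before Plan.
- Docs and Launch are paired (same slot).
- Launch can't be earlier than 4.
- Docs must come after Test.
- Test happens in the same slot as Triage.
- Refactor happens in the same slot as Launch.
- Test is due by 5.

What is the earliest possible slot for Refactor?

4

Refactor must be in the same slot as Launch, which can't be before 4, so Refactor is at least 4; Refactor must be in the same slot as Docs, which can't be after 5, so Refactor is at most 5.
Refactor at 4 is achievable: Docs=4; Build=1; Plan=5; Refactor=4; Launch=4; Triage=1; Test=1.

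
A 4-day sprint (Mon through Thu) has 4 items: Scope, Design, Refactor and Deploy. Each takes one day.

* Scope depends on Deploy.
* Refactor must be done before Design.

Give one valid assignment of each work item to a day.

Design in Tue, Deploy in Mon, Scope in Tue, Refactor in Mon

Checking: Refactor(Mon) before Design(Tue); Deploy(Mon) before Scope(Tue).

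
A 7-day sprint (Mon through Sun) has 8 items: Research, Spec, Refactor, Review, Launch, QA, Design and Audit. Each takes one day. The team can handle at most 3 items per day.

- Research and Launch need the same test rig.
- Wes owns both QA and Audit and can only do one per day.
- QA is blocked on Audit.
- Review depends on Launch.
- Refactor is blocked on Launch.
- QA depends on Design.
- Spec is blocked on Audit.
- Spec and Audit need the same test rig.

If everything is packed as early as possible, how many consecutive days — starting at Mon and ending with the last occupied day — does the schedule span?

3 days

The precedence chain requires at least 2 distinct days.
With at most 3 per day and 8 tasks, at least 3 days are needed.
3 works (last occupied day: Wed): for example Audit=Mon, Spec=Tue, Review=Wed, Research=Wed, QA=Tue, Launch=Mon, Refactor=Tue, Design=Mon.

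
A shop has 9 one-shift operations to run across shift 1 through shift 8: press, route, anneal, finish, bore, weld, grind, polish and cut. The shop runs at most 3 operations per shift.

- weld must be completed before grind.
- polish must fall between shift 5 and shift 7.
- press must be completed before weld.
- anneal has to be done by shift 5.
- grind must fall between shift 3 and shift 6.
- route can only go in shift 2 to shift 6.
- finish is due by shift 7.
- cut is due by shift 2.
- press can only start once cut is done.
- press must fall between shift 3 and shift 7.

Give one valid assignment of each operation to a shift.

bore in shift 2, polish in shift 5, finish in shift 1, anneal in shift 1, press in shift 3, cut in shift 1, route in shift 2, weld in shift 4, grind in shift 5

Checking: press(shift 3) before weld(shift 4); weld(shift 4) before grind(shift 5); cut(shift 1) before press(shift 3); press=shift 3 in [shift 3,shift 7]; cut=shift 1 in [shift 1,shift 2]; anneal=shift 1 in [shift 1,shift 5]; polish=shift 5 in [shift 5,shift 7]; finish=shift 1 in [shift 1,shift 7]; grind=shift 5 in [shift 3,shift 6]; route=shift 2 in [shift 2,shift 6]; max 3 per shift (cap 3).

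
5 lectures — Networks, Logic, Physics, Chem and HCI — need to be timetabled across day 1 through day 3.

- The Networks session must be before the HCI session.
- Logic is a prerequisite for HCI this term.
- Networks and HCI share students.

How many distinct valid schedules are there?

45

Splitting on Networks: it can be day 1 (27), day 2 (18). Listing each branch's schedules as (Logic, Physics, Chem, HCI) by day number:
Networks=day 1: (1,1,1,2) (1,1,1,3) (1,1,2,2) (1,1,2,3) (1,1,3,2) (1,1,3,3) (1,2,1,2) (1,2,1,3) (1,2,2,2) (1,2,2,3) (1,2,3,2) (1,2,3,3) (1,3,1,2) (1,3,1,3) (1,3,2,2) (1,3,2,3) (1,3,3,2) (1,3,3,3) (2,1,1,3) (2,1,2,3) (2,1,3,3) (2,2,1,3) (2,2,2,3) (2,2,3,3) (2,3,1,3) (2,3,2,3) (2,3,3,3) — 27.
Networks=day 2: (1,1,1,3) (1,1,2,3) (1,1,3,3) (1,2,1,3) (1,2,2,3) (1,2,3,3) (1,3,1,3) (1,3,2,3) (1,3,3,3) (2,1,1,3) (2,1,2,3) (2,1,3,3) (2,2,1,3) (2,2,2,3) (2,2,3,3) (2,3,1,3) (2,3,2,3) (2,3,3,3) — 18.
Summing: 27 + 18 = 45.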